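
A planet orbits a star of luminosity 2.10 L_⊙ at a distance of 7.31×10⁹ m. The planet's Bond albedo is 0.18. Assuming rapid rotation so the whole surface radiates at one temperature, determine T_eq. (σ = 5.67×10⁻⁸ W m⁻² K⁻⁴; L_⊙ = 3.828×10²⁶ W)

T_eq ≈ 1440 K

L = 2.10 × 3.828×10²⁶ = 8.04×10²⁶ W.
Flux: S = L/(4πd²) = 8.04×10²⁶/(4π×(7.31×10⁹)²) = 1.20×10⁶ W m⁻².
Energy balance: absorbed = emitted ⇒ πR²·S(1−A) = 4πR²·σT_eq⁴, so T_eq⁴ = S(1−A)/(4σ).
T_eq = [1.20×10⁶ × 0.82 / (4 × 5.67×10⁻⁸)]^(1/4) = (4.33×10¹²)^(1/4) = 1440 K.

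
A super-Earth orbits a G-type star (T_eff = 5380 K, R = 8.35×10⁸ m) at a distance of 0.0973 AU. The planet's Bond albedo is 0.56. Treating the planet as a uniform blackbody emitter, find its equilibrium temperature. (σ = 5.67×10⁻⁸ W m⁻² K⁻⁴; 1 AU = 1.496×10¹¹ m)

d = 0.0973 AU = 1.46×10¹⁰ m.
L = 4πR_⋆²σT_⋆⁴ = 4π(8.35×10⁸)² × 5.67×10⁻⁸ × (5380)⁴ = 4.16×10²⁶ W.
S = L/(4πd²) = 1.56×10⁵ W m⁻².
Energy balance: absorbed = emitted ⇒ πR²·S(1−A) = 4πR²·σT_eq⁴, so T_eq⁴ = S(1−A)/(4σ).
T_eq = [1.56×10⁵ × 0.44 / (4 × 5.67×10⁻⁸)]^(1/4) = (3.03×10¹¹)^(1/4) = 742 K.

T_eq ≈ 742 K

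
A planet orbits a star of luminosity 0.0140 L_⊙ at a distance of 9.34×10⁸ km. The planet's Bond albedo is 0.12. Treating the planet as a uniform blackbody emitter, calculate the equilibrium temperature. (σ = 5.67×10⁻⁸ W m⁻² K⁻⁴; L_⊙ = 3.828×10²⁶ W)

T_eq ≈ 37.1 K

d = 9.34×10⁸ km = 9.34×10¹¹ m.
L = 0.0140 × 3.828×10²⁶ = 5.36×10²⁴ W.
Flux: S = L/(4πd²) = 5.36×10²⁴/(4π×(9.34×10¹¹)²) = 0.489 W m⁻².
Energy balance: absorbed = emitted ⇒ πR²·S(1−A) = 4πR²·σT_eq⁴, so T_eq⁴ = S(1−A)/(4σ).
T_eq = [0.489 × 0.88 / (4 × 5.67×10⁻⁸)]^(1/4) = (1.90×10⁶)^(1/4) = 37.1 K.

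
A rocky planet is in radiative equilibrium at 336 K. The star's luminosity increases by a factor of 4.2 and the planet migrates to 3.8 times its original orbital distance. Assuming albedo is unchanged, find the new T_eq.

T_eq ∝ L^(1/4) · d^(−1/2).
T′ = 336 × 4.2^(1/4) / 3.8^(1/2) = 247 K.

T_eq ≈ 247 K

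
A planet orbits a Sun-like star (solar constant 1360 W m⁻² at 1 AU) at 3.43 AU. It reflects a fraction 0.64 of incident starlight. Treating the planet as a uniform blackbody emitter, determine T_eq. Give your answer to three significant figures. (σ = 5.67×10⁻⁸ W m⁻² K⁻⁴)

Flux at 3.43 AU: S = 1360/3.43² = 116 W m⁻².
Energy balance: absorbed = emitted ⇒ πR²·S(1−A) = 4πR²·σT_eq⁴, so T_eq⁴ = S(1−A)/(4σ).
T_eq = [116 × 0.36 / (4 × 5.67×10⁻⁸)]^(1/4) = (1.83×10⁸)^(1/4) = 116 K.

T_eq ≈ 116 K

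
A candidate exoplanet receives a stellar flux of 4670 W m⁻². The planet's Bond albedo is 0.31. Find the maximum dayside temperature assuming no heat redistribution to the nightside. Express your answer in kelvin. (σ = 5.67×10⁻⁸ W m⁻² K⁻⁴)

With no redistribution each surface element balances locally: S(1−A) = σT⁴.
T = [4670 × 0.69 / 5.67×10⁻⁸]^(1/4) = (5.68×10¹⁰)^(1/4) = 488 K.

T_ss ≈ 488 K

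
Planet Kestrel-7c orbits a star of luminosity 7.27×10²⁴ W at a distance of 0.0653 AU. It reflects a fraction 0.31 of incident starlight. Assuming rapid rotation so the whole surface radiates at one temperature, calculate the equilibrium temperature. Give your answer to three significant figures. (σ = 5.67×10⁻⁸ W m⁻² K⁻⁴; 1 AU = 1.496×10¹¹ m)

T_eq ≈ 369 K

d = 0.0653 AU = 9.77×10⁹ m.
Flux: S = L/(4πd²) = 7.27×10²⁴/(4π×(9.77×10⁹)²) = 6060 W m⁻².
Energy balance: absorbed = emitted ⇒ πR²·S(1−A) = 4πR²·σT_eq⁴, so T_eq⁴ = S(1−A)/(4σ).
T_eq = [6060 × 0.69 / (4 × 5.67×10⁻⁸)]^(1/4) = (1.84×10¹⁰)^(1/4) = 369 K.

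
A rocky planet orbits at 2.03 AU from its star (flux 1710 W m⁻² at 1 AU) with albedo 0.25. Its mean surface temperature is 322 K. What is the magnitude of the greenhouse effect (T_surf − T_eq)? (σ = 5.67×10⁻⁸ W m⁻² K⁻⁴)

ΔT ≈ 129.5 K

S = 1710/2.03² = 415.0 W m⁻².
T_eq = [S(1−A)/(4σ)]^(1/4) = [415.0×0.75/(4×5.67×10⁻⁸)]^(1/4) = 192.5 K.
ΔT = T_surf − T_eq = 322 − 192.5.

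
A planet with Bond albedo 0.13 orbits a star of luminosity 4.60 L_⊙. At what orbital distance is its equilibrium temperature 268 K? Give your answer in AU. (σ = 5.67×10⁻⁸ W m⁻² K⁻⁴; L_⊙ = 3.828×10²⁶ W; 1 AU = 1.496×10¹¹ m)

L = 4.60 × 3.828×10²⁶ = 1.76×10²⁷ W.
From T_eq⁴ = L(1−A)/(16πσd²): d = √[L(1−A)/(16πσT_eq⁴)].
d = √[1.76×10²⁷ × 0.87 / (16π × 5.67×10⁻⁸ × (268)⁴)] = 3.23×10¹¹ m = 2.16 AU.

d ≈ 2.16 AU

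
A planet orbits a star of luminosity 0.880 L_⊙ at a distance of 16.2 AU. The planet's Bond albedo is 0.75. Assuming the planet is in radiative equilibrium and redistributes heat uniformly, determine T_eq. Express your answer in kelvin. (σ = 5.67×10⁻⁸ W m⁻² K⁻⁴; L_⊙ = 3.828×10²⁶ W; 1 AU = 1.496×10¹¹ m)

T_eq ≈ 47.4 K

d = 16.2 AU = 2.42×10¹² m.
L = 0.880 × 3.828×10²⁶ = 3.37×10²⁶ W.
Flux: S = L/(4πd²) = 3.37×10²⁶/(4π×(2.42×10¹²)²) = 4.56 W m⁻².
Energy balance: absorbed = emitted ⇒ πR²·S(1−A) = 4πR²·σT_eq⁴, so T_eq⁴ = S(1−A)/(4σ).
T_eq = [4.56 × 0.25 / (4 × 5.67×10⁻⁸)]^(1/4) = (5.03×10⁶)^(1/4) = 47.4 K.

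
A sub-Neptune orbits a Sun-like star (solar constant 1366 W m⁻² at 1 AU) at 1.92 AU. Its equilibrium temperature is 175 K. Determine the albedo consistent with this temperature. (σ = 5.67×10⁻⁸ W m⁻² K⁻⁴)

Flux at 1.92 AU: S = 1366/1.92² = 371 W m⁻².
From T_eq⁴ = S(1−A)/(4σ): 1−A = 4σT_eq⁴/S.
1−A = 4 × 5.67×10⁻⁸ × (175)⁴ / 371 = 0.574.

A ≈ 0.43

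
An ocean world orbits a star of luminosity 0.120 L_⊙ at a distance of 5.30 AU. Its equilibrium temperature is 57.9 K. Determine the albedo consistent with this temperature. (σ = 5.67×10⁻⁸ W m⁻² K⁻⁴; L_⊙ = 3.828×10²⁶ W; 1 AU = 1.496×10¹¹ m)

A ≈ 0.56

d = 5.30 AU = 7.93×10¹¹ m.
L = 0.120 × 3.828×10²⁶ = 4.59×10²⁵ W.
Flux: S = L/(4πd²) = 4.59×10²⁵/(4π×(7.93×10¹¹)²) = 5.81 W m⁻².
From T_eq⁴ = S(1−A)/(4σ): 1−A = 4σT_eq⁴/S.
1−A = 4 × 5.67×10⁻⁸ × (57.9)⁴ / 5.81 = 0.438.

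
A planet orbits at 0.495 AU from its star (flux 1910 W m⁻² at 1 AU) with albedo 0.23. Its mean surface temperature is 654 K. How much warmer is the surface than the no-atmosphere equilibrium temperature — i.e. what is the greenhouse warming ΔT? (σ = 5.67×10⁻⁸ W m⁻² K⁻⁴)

S = 1910/0.495² = 7795 W m⁻².
T_eq = [S(1−A)/(4σ)]^(1/4) = [7795×0.77/(4×5.67×10⁻⁸)]^(1/4) = 403.3 K.
ΔT = T_surf − T_eq = 654 − 403.3.

ΔT ≈ 250.7 K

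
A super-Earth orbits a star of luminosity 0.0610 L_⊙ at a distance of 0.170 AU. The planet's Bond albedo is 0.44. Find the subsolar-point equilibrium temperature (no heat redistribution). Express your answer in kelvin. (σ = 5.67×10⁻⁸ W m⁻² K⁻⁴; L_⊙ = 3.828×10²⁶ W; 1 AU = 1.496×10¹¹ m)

d = 0.170 AU = 2.54×10¹⁰ m.
L = 0.0610 × 3.828×10²⁶ = 2.34×10²⁵ W.
Flux: S = L/(4πd²) = 2.34×10²⁵/(4π×(2.54×10¹⁰)²) = 2870 W m⁻².
At the subsolar point the surface absorbs S(1−A) and emits σT⁴ per unit area — no factor of 4, since only the local patch is in balance.
T = [2870 × 0.56 / 5.67×10⁻⁸]^(1/4) = (2.84×10¹⁰)^(1/4) = 410 K.

T_ss ≈ 410 K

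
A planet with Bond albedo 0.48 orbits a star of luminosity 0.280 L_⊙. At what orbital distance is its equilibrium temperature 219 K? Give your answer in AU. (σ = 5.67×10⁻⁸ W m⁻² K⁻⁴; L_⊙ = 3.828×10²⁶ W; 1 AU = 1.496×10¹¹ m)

d ≈ 0.616 AU

L = 0.280 × 3.828×10²⁶ = 1.07×10²⁶ W.
From T_eq⁴ = L(1−A)/(16πσd²): d = √[L(1−A)/(16πσT_eq⁴)].
d = √[1.07×10²⁶ × 0.52 / (16π × 5.67×10⁻⁸ × (219)⁴)] = 9.22×10¹⁰ m = 0.616 AU.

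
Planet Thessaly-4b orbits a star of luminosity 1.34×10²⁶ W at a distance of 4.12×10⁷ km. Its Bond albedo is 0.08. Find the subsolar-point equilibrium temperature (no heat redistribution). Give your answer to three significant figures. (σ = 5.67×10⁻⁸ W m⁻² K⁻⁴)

d = 4.12×10⁷ km = 4.12×10¹⁰ m.
Flux: S = L/(4πd²) = 1.34×10²⁶/(4π×(4.12×10¹⁰)²) = 6280 W m⁻².
At the subsolar point the surface absorbs S(1−A) and emits σT⁴ per unit area — no factor of 4, since only the local patch is in balance.
T = [6280 × 0.92 / 5.67×10⁻⁸]^(1/4) = (1.02×10¹¹)^(1/4) = 565 K.

T_ss ≈ 565 K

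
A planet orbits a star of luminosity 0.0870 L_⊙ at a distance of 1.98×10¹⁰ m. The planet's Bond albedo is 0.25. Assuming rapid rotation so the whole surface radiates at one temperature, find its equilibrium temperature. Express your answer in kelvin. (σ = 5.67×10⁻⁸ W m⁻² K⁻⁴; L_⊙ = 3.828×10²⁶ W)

T_eq ≈ 387 K

L = 0.0870 × 3.828×10²⁶ = 3.33×10²⁵ W.
Flux: S = L/(4πd²) = 3.33×10²⁵/(4π×(1.98×10¹⁰)²) = 6760 W m⁻².
Energy balance: absorbed = emitted ⇒ πR²·S(1−A) = 4πR²·σT_eq⁴, so T_eq⁴ = S(1−A)/(4σ).
T_eq = [6760 × 0.75 / (4 × 5.67×10⁻⁸)]^(1/4) = (2.24×10¹⁰)^(1/4) = 387 K.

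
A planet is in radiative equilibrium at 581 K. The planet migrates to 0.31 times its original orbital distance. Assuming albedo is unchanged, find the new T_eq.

T_eq ∝ L^(1/4) · d^(−1/2).
T′ = 581 / 0.31^(1/2) = 1040 K.

T_eq ≈ 1040 K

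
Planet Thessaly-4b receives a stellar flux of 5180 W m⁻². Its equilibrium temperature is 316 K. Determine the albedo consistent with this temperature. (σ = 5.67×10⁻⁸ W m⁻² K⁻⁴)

From T_eq⁴ = S(1−A)/(4σ): 1−A = 4σT_eq⁴/S.
1−A = 4 × 5.67×10⁻⁸ × (316)⁴ / 5180 = 0.437.

A ≈ 0.56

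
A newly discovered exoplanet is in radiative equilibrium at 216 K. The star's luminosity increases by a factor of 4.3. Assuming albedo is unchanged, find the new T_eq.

T_eq ∝ L^(1/4) · d^(−1/2).
T′ = 216 × 4.3^(1/4) = 311 K.

T_eq ≈ 311 K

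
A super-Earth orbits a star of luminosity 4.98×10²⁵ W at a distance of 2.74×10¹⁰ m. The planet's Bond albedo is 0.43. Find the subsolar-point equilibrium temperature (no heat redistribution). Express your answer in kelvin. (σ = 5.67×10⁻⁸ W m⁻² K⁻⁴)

T_ss ≈ 480 K

Flux: S = L/(4πd²) = 4.98×10²⁵/(4π×(2.74×10¹⁰)²) = 5280 W m⁻².
At the subsolar point the surface absorbs S(1−A) and emits σT⁴ per unit area — no factor of 4, since only the local patch is in balance.
T = [5280 × 0.57 / 5.67×10⁻⁸]^(1/4) = (5.31×10¹⁰)^(1/4) = 480 K.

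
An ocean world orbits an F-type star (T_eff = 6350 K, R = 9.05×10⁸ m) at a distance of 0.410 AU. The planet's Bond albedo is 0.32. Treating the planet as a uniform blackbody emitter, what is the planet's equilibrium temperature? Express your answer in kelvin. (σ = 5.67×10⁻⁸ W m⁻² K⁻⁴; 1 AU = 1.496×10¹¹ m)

T_eq ≈ 495 K

d = 0.410 AU = 6.13×10¹⁰ m.
L = 4πR_⋆²σT_⋆⁴ = 4π(9.05×10⁸)² × 5.67×10⁻⁸ × (6350)⁴ = 9.49×10²⁶ W.
S = L/(4πd²) = 2.01×10⁴ W m⁻².
Energy balance: absorbed = emitted ⇒ πR²·S(1−A) = 4πR²·σT_eq⁴, so T_eq⁴ = S(1−A)/(4σ).
T_eq = [2.01×10⁴ × 0.68 / (4 × 5.67×10⁻⁸)]^(1/4) = (6.02×10¹⁰)^(1/4) = 495 K.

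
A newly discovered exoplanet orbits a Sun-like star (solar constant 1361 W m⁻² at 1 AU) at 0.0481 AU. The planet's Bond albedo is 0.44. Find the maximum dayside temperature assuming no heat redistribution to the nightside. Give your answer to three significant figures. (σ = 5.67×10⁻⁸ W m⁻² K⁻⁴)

T_ss ≈ 1550 K

Flux at 0.0481 AU: S = 1361/0.0481² = 5.88×10⁵ W m⁻².
With no redistribution each surface element balances locally: S(1−A) = σT⁴.
T = [5.88×10⁵ × 0.56 / 5.67×10⁻⁸]^(1/4) = (5.81×10¹²)^(1/4) = 1550 K.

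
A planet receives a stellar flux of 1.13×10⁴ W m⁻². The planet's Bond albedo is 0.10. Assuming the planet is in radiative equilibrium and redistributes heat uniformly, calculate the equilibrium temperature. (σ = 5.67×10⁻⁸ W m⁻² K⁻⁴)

Energy balance: absorbed = emitted ⇒ πR²·S(1−A) = 4πR²·σT_eq⁴, so T_eq⁴ = S(1−A)/(4σ).
T_eq = [1.13×10⁴ × 0.90 / (4 × 5.67×10⁻⁸)]^(1/4) = (4.48×10¹⁰)^(1/4) = 460 K.

T_eq ≈ 460 K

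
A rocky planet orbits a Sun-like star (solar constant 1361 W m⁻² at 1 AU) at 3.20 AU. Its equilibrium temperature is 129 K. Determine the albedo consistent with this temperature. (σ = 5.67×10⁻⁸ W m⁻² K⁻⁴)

A ≈ 0.53

Flux at 3.20 AU: S = 1361/3.20² = 133 W m⁻².
From T_eq⁴ = S(1−A)/(4σ): 1−A = 4σT_eq⁴/S.
1−A = 4 × 5.67×10⁻⁸ × (129)⁴ / 133 = 0.473.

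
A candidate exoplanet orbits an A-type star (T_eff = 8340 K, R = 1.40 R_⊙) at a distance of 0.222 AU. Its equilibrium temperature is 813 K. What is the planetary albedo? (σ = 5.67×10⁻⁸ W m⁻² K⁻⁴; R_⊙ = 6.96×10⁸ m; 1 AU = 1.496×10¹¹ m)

R_⋆ = 1.40 × 6.96×10⁸ = 9.74×10⁸ m.
d = 0.222 AU = 3.32×10¹⁰ m.
L = 4πR_⋆²σT_⋆⁴ = 4π(9.74×10⁸)² × 5.67×10⁻⁸ × (8340)⁴ = 3.27×10²⁷ W.
S = L/(4πd²) = 2.36×10⁵ W m⁻².
From T_eq⁴ = S(1−A)/(4σ): 1−A = 4σT_eq⁴/S.
1−A = 4 × 5.67×10⁻⁸ × (813)⁴ / 2.36×10⁵ = 0.420.

A ≈ 0.58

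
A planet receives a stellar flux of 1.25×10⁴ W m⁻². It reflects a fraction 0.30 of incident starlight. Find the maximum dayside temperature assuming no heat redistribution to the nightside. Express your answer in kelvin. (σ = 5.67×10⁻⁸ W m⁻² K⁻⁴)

T_ss ≈ 627 K

With no redistribution each surface element balances locally: S(1−A) = σT⁴.
T = [1.25×10⁴ × 0.70 / 5.67×10⁻⁸]^(1/4) = (1.54×10¹¹)^(1/4) = 627 K.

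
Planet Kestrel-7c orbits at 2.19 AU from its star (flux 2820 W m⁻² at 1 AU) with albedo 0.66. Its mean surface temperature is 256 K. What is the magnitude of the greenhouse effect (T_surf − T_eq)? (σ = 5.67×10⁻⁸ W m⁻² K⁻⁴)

ΔT ≈ 83.7 K

S = 2820/2.19² = 588.0 W m⁻².
T_eq = [S(1−A)/(4σ)]^(1/4) = [588.0×0.34/(4×5.67×10⁻⁸)]^(1/4) = 172.3 K.
ΔT = T_surf − T_eq = 256 − 172.3.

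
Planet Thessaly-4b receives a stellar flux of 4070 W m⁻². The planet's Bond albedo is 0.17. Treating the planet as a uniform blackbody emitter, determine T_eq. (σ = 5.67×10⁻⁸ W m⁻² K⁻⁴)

T_eq ≈ 349 K

Energy balance: absorbed = emitted ⇒ πR²·S(1−A) = 4πR²·σT_eq⁴, so T_eq⁴ = S(1−A)/(4σ).
T_eq = [4070 × 0.83 / (4 × 5.67×10⁻⁸)]^(1/4) = (1.49×10¹⁰)^(1/4) = 349 K.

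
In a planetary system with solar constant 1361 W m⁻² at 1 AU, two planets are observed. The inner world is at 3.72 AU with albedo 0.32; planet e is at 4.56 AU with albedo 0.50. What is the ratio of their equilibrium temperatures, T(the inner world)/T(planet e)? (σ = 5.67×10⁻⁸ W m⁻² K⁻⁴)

T₁/T₂ ≈ 1.196

T_eq = [S₀(1−A)/(4σd²)]^(1/4), so T ∝ (1−A)^(1/4) / √d.
T₁ = [1361×0.68/(4×5.67×10⁻⁸×3.72²)]^(1/4) = 131.04 K.
T₂ = [1361×0.50/(4×5.67×10⁻⁸×4.56²)]^(1/4) = 109.60 K.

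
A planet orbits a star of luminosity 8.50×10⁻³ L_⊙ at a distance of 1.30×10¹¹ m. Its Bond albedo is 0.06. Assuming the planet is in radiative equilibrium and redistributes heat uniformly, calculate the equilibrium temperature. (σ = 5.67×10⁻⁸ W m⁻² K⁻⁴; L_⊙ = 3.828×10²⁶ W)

L = 8.50×10⁻³ × 3.828×10²⁶ = 3.25×10²⁴ W.
Flux: S = L/(4πd²) = 3.25×10²⁴/(4π×(1.30×10¹¹)²) = 15.3 W m⁻².
Energy balance: absorbed = emitted ⇒ πR²·S(1−A) = 4πR²·σT_eq⁴, so T_eq⁴ = S(1−A)/(4σ).
T_eq = [15.3 × 0.94 / (4 × 5.67×10⁻⁸)]^(1/4) = (6.35×10⁷)^(1/4) = 89.3 K.

T_eq ≈ 89.3 K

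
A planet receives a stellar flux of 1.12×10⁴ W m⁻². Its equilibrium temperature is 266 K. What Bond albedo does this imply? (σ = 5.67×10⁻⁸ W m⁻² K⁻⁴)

From T_eq⁴ = S(1−A)/(4σ): 1−A = 4σT_eq⁴/S.
1−A = 4 × 5.67×10⁻⁸ × (266)⁴ / 1.12×10⁴ = 0.101.

A ≈ 0.90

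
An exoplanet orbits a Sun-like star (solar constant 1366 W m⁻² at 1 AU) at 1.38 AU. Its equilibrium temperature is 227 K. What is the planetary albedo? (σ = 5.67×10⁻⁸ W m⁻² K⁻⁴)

Flux at 1.38 AU: S = 1366/1.38² = 717 W m⁻².
From T_eq⁴ = S(1−A)/(4σ): 1−A = 4σT_eq⁴/S.
1−A = 4 × 5.67×10⁻⁸ × (227)⁴ / 717 = 0.840.

A ≈ 0.16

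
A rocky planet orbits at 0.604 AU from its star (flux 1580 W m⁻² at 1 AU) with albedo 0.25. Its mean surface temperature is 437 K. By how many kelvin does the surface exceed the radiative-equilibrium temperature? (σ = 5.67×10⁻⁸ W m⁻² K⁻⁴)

S = 1580/0.604² = 4331 W m⁻².
T_eq = [S(1−A)/(4σ)]^(1/4) = [4331×0.75/(4×5.67×10⁻⁸)]^(1/4) = 345.9 K.
ΔT = T_surf − T_eq = 437 − 345.9.

ΔT ≈ 91.1 K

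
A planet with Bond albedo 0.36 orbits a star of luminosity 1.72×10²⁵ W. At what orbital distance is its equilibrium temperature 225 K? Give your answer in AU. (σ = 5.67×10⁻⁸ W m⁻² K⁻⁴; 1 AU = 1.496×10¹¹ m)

From T_eq⁴ = L(1−A)/(16πσd²): d = √[L(1−A)/(16πσT_eq⁴)].
d = √[1.72×10²⁵ × 0.64 / (16π × 5.67×10⁻⁸ × (225)⁴)] = 3.88×10¹⁰ m = 0.259 AU.

d ≈ 0.259 AU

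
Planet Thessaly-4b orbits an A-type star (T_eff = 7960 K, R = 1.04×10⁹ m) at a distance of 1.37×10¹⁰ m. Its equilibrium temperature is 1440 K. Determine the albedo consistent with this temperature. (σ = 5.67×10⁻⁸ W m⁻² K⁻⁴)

L = 4πR_⋆²σT_⋆⁴ = 4π(1.04×10⁹)² × 5.67×10⁻⁸ × (7960)⁴ = 3.09×10²⁷ W.
S = L/(4πd²) = 1.31×10⁶ W m⁻².
From T_eq⁴ = S(1−A)/(4σ): 1−A = 4σT_eq⁴/S.
1−A = 4 × 5.67×10⁻⁸ × (1440)⁴ / 1.31×10⁶ = 0.743.

A ≈ 0.26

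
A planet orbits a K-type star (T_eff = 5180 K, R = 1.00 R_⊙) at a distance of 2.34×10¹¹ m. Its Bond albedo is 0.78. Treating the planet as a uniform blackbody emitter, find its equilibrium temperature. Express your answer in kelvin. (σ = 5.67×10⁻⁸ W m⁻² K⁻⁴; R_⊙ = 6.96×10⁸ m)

R_⋆ = 1.00 × 6.96×10⁸ = 6.96×10⁸ m.
L = 4πR_⋆²σT_⋆⁴ = 4π(6.96×10⁸)² × 5.67×10⁻⁸ × (5180)⁴ = 2.49×10²⁶ W.
S = L/(4πd²) = 361 W m⁻².
Energy balance: absorbed = emitted ⇒ πR²·S(1−A) = 4πR²·σT_eq⁴, so T_eq⁴ = S(1−A)/(4σ).
T_eq = [361 × 0.22 / (4 × 5.67×10⁻⁸)]^(1/4) = (3.50×10⁸)^(1/4) = 137 K.

T_eq ≈ 137 K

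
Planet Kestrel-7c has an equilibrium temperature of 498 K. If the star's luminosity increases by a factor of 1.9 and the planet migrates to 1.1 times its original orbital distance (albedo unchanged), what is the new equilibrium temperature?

T_eq ≈ 557 K

T_eq ∝ L^(1/4) · d^(−1/2).
T′ = 498 × 1.9^(1/4) / 1.1^(1/2) = 557 K.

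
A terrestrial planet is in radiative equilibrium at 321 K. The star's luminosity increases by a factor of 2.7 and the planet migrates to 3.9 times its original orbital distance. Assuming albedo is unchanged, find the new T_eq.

T_eq ≈ 208 K

T_eq ∝ L^(1/4) · d^(−1/2).
T′ = 321 × 2.7^(1/4) / 3.9^(1/2) = 208 K.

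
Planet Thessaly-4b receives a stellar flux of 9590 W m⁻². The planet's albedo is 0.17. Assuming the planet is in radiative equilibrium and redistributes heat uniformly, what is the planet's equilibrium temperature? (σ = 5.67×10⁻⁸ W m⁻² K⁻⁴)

T_eq ≈ 433 K

Energy balance: absorbed = emitted ⇒ πR²·S(1−A) = 4πR²·σT_eq⁴, so T_eq⁴ = S(1−A)/(4σ).
T_eq = [9590 × 0.83 / (4 × 5.67×10⁻⁸)]^(1/4) = (3.51×10¹⁰)^(1/4) = 433 K.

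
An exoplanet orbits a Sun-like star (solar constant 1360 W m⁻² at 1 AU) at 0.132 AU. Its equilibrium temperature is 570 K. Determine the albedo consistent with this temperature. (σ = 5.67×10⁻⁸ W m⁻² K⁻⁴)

Flux at 0.132 AU: S = 1360/0.132² = 7.81×10⁴ W m⁻².
From T_eq⁴ = S(1−A)/(4σ): 1−A = 4σT_eq⁴/S.
1−A = 4 × 5.67×10⁻⁸ × (570)⁴ / 7.81×10⁴ = 0.307.

A ≈ 0.69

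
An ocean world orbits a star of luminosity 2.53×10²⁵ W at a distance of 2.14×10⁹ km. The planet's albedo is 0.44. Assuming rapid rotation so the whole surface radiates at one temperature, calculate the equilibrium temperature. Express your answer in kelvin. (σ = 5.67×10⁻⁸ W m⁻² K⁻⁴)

T_eq ≈ 32.3 K

d = 2.14×10⁹ km = 2.14×10¹² m.
Flux: S = L/(4πd²) = 2.53×10²⁵/(4π×(2.14×10¹²)²) = 0.440 W m⁻².
Energy balance: absorbed = emitted ⇒ πR²·S(1−A) = 4πR²·σT_eq⁴, so T_eq⁴ = S(1−A)/(4σ).
T_eq = [0.440 × 0.56 / (4 × 5.67×10⁻⁸)]^(1/4) = (1.09×10⁶)^(1/4) = 32.3 K.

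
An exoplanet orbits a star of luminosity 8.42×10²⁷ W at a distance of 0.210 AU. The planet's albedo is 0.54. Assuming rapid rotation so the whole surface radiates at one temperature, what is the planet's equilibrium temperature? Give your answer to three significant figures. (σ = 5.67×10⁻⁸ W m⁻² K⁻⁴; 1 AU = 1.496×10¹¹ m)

T_eq ≈ 1080 K

d = 0.210 AU = 3.14×10¹⁰ m.
Flux: S = L/(4πd²) = 8.42×10²⁷/(4π×(3.14×10¹⁰)²) = 6.79×10⁵ W m⁻².
Energy balance: absorbed = emitted ⇒ πR²·S(1−A) = 4πR²·σT_eq⁴, so T_eq⁴ = S(1−A)/(4σ).
T_eq = [6.79×10⁵ × 0.46 / (4 × 5.67×10⁻⁸)]^(1/4) = (1.38×10¹²)^(1/4) = 1080 K.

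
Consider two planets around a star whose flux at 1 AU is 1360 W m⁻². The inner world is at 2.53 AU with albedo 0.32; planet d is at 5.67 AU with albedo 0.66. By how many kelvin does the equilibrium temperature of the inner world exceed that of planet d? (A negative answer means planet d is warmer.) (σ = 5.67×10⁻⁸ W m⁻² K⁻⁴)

T_eq = [S₀(1−A)/(4σd²)]^(1/4), so T ∝ (1−A)^(1/4) / √d.
T₁ = [1360×0.68/(4×5.67×10⁻⁸×2.53²)]^(1/4) = 158.87 K.
T₂ = [1360×0.34/(4×5.67×10⁻⁸×5.67²)]^(1/4) = 89.24 K.

ΔT ≈ 69.6 K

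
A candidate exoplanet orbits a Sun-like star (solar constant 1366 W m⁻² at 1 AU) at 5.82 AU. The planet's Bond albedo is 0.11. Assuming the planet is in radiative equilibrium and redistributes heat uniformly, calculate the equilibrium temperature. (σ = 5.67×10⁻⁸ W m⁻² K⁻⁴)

T_eq ≈ 112 K

Flux at 5.82 AU: S = 1366/5.82² = 40.3 W m⁻².
Energy balance: absorbed = emitted ⇒ πR²·S(1−A) = 4πR²·σT_eq⁴, so T_eq⁴ = S(1−A)/(4σ).
T_eq = [40.3 × 0.89 / (4 × 5.67×10⁻⁸)]^(1/4) = (1.58×10⁸)^(1/4) = 112 K.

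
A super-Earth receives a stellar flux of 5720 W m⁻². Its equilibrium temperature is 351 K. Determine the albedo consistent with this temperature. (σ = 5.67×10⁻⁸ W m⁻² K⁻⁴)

A ≈ 0.40

From T_eq⁴ = S(1−A)/(4σ): 1−A = 4σT_eq⁴/S.
1−A = 4 × 5.67×10⁻⁸ × (351)⁴ / 5720 = 0.602.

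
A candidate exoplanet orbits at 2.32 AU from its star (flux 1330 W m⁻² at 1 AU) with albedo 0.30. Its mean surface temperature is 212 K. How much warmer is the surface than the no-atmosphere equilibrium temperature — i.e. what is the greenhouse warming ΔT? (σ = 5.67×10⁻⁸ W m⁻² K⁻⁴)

ΔT ≈ 45.8 K

S = 1330/2.32² = 247.1 W m⁻².
T_eq = [S(1−A)/(4σ)]^(1/4) = [247.1×0.70/(4×5.67×10⁻⁸)]^(1/4) = 166.2 K.
ΔT = T_surf − T_eq = 212 − 166.2.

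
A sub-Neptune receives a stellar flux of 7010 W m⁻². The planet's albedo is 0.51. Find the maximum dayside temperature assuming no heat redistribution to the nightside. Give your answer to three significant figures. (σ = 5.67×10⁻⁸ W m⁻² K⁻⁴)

T_ss ≈ 496 K

With no redistribution each surface element balances locally: S(1−A) = σT⁴.
T = [7010 × 0.49 / 5.67×10⁻⁸]^(1/4) = (6.06×10¹⁰)^(1/4) = 496 K.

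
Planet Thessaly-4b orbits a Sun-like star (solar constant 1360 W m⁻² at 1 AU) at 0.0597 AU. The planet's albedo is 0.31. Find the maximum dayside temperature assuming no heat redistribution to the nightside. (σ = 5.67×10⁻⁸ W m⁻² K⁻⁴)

T_ss ≈ 1470 K

Flux at 0.0597 AU: S = 1360/0.0597² = 3.82×10⁵ W m⁻².
With no redistribution each surface element balances locally: S(1−A) = σT⁴.
T = [3.82×10⁵ × 0.69 / 5.67×10⁻⁸]^(1/4) = (4.64×10¹²)^(1/4) = 1470 K.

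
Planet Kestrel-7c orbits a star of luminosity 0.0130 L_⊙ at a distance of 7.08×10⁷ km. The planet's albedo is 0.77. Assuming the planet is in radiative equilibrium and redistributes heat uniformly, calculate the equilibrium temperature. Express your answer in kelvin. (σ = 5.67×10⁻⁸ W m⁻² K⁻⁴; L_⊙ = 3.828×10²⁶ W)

T_eq ≈ 94.6 K

d = 7.08×10⁷ km = 7.08×10¹⁰ m.
L = 0.0130 × 3.828×10²⁶ = 4.98×10²⁴ W.
Flux: S = L/(4πd²) = 4.98×10²⁴/(4π×(7.08×10¹⁰)²) = 79.0 W m⁻².
Energy balance: absorbed = emitted ⇒ πR²·S(1−A) = 4πR²·σT_eq⁴, so T_eq⁴ = S(1−A)/(4σ).
T_eq = [79.0 × 0.23 / (4 × 5.67×10⁻⁸)]^(1/4) = (8.01×10⁷)^(1/4) = 94.6 K.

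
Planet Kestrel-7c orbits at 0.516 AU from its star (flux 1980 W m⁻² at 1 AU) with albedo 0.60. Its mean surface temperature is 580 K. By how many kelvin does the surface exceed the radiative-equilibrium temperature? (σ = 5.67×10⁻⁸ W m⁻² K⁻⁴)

S = 1980/0.516² = 7436 W m⁻².
T_eq = [S(1−A)/(4σ)]^(1/4) = [7436×0.40/(4×5.67×10⁻⁸)]^(1/4) = 338.4 K.
ΔT = T_surf − T_eq = 580 − 338.4.

ΔT ≈ 241.6 K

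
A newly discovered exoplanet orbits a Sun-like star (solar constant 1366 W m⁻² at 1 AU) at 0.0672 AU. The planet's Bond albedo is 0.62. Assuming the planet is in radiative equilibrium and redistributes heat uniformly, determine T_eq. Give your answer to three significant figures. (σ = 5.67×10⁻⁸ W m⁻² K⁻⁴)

Flux at 0.0672 AU: S = 1366/0.0672² = 3.02×10⁵ W m⁻².
Energy balance: absorbed = emitted ⇒ πR²·S(1−A) = 4πR²·σT_eq⁴, so T_eq⁴ = S(1−A)/(4σ).
T_eq = [3.02×10⁵ × 0.38 / (4 × 5.67×10⁻⁸)]^(1/4) = (5.07×10¹¹)^(1/4) = 844 K.

T_eq ≈ 844 K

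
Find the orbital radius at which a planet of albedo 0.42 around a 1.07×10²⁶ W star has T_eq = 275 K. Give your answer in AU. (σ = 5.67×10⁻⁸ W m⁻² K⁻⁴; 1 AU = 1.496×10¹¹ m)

d ≈ 0.412 AU

From T_eq⁴ = L(1−A)/(16πσd²): d = √[L(1−A)/(16πσT_eq⁴)].
d = √[1.07×10²⁶ × 0.58 / (16π × 5.67×10⁻⁸ × (275)⁴)] = 6.17×10¹⁰ m = 0.412 AU.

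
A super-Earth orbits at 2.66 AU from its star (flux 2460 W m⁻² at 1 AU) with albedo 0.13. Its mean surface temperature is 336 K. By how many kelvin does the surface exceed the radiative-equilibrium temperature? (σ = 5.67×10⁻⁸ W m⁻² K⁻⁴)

ΔT ≈ 144.9 K

S = 2460/2.66² = 347.7 W m⁻².
T_eq = [S(1−A)/(4σ)]^(1/4) = [347.7×0.87/(4×5.67×10⁻⁸)]^(1/4) = 191.1 K.
ΔT = T_surf − T_eq = 336 − 191.1.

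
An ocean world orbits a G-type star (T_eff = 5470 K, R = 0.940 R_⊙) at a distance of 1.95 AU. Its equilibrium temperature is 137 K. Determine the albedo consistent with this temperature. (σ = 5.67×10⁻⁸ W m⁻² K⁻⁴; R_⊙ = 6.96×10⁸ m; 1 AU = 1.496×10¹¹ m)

A ≈ 0.69

R_⋆ = 0.940 × 6.96×10⁸ = 6.54×10⁸ m.
d = 1.95 AU = 2.92×10¹¹ m.
L = 4πR_⋆²σT_⋆⁴ = 4π(6.54×10⁸)² × 5.67×10⁻⁸ × (5470)⁴ = 2.73×10²⁶ W.
S = L/(4πd²) = 255 W m⁻².
From T_eq⁴ = S(1−A)/(4σ): 1−A = 4σT_eq⁴/S.
1−A = 4 × 5.67×10⁻⁸ × (137)⁴ / 255 = 0.313.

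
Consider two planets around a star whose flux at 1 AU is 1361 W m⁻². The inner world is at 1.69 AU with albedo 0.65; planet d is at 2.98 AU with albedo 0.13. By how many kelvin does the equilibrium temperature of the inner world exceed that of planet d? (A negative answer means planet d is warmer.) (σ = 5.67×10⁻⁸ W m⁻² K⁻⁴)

T_eq = [S₀(1−A)/(4σd²)]^(1/4), so T ∝ (1−A)^(1/4) / √d.
T₁ = [1361×0.35/(4×5.67×10⁻⁸×1.69²)]^(1/4) = 164.67 K.
T₂ = [1361×0.87/(4×5.67×10⁻⁸×2.98²)]^(1/4) = 155.71 K.

ΔT ≈ 9.0 K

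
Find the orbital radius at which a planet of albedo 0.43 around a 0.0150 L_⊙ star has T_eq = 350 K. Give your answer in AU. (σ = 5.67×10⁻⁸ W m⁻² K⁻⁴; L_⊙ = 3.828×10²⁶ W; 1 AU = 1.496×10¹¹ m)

L = 0.0150 × 3.828×10²⁶ = 5.74×10²⁴ W.
From T_eq⁴ = L(1−A)/(16πσd²): d = √[L(1−A)/(16πσT_eq⁴)].
d = √[5.74×10²⁴ × 0.57 / (16π × 5.67×10⁻⁸ × (350)⁴)] = 8.75×10⁹ m = 0.0585 AU.

d ≈ 0.0585 AU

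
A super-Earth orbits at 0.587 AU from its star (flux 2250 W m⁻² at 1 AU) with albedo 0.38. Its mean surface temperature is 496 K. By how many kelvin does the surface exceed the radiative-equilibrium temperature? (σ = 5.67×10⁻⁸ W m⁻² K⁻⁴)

S = 2250/0.587² = 6530 W m⁻².
T_eq = [S(1−A)/(4σ)]^(1/4) = [6530×0.62/(4×5.67×10⁻⁸)]^(1/4) = 365.5 K.
ΔT = T_surf − T_eq = 496 − 365.5.

ΔT ≈ 130.5 K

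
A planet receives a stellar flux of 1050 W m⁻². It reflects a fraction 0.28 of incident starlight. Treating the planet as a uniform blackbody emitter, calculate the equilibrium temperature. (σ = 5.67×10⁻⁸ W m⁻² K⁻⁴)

Energy balance: absorbed = emitted ⇒ πR²·S(1−A) = 4πR²·σT_eq⁴, so T_eq⁴ = S(1−A)/(4σ).
T_eq = [1050 × 0.72 / (4 × 5.67×10⁻⁸)]^(1/4) = (3.33×10⁹)^(1/4) = 240 K.

T_eq ≈ 240 K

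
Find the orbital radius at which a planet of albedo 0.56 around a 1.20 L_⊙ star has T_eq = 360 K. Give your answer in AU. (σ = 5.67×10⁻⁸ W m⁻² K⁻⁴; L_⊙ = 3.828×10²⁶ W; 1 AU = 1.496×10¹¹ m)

L = 1.20 × 3.828×10²⁶ = 4.59×10²⁶ W.
From T_eq⁴ = L(1−A)/(16πσd²): d = √[L(1−A)/(16πσT_eq⁴)].
d = √[4.59×10²⁶ × 0.44 / (16π × 5.67×10⁻⁸ × (360)⁴)] = 6.50×10¹⁰ m = 0.434 AU.

d ≈ 0.434 AU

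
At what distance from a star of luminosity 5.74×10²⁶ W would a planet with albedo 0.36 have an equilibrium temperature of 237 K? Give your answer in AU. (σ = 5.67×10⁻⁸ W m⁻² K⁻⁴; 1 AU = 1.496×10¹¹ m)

d ≈ 1.35 AU

From T_eq⁴ = L(1−A)/(16πσd²): d = √[L(1−A)/(16πσT_eq⁴)].
d = √[5.74×10²⁶ × 0.64 / (16π × 5.67×10⁻⁸ × (237)⁴)] = 2.02×10¹¹ m = 1.35 AU.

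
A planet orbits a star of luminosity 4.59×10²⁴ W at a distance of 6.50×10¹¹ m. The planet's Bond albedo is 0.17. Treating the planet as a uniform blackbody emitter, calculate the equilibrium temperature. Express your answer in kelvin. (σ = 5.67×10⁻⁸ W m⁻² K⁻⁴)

Flux: S = L/(4πd²) = 4.59×10²⁴/(4π×(6.50×10¹¹)²) = 0.865 W m⁻².
Energy balance: absorbed = emitted ⇒ πR²·S(1−A) = 4πR²·σT_eq⁴, so T_eq⁴ = S(1−A)/(4σ).
T_eq = [0.865 × 0.83 / (4 × 5.67×10⁻⁸)]^(1/4) = (3.16×10⁶)^(1/4) = 42.2 K.

T_eq ≈ 42.2 K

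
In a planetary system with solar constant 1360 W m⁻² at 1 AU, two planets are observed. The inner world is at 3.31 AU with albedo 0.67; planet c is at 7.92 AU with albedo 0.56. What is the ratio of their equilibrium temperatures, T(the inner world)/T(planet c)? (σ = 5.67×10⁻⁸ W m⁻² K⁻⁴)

T_eq = [S₀(1−A)/(4σd²)]^(1/4), so T ∝ (1−A)^(1/4) / √d.
T₁ = [1360×0.33/(4×5.67×10⁻⁸×3.31²)]^(1/4) = 115.93 K.
T₂ = [1360×0.44/(4×5.67×10⁻⁸×7.92²)]^(1/4) = 80.53 K.

T₁/T₂ ≈ 1.440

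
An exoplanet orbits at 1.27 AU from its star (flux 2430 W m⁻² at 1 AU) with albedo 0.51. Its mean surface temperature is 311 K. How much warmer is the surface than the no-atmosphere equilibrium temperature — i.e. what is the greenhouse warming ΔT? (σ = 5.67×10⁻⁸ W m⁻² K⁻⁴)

S = 2430/1.27² = 1507 W m⁻².
T_eq = [S(1−A)/(4σ)]^(1/4) = [1507×0.49/(4×5.67×10⁻⁸)]^(1/4) = 238.9 K.
ΔT = T_surf − T_eq = 311 − 238.9.

ΔT ≈ 72.1 K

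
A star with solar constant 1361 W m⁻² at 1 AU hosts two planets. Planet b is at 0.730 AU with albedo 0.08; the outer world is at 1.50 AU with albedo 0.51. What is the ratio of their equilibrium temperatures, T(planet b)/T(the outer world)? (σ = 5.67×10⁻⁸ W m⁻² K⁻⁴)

T₁/T₂ ≈ 1.678

T_eq = [S₀(1−A)/(4σd²)]^(1/4), so T ∝ (1−A)^(1/4) / √d.
T₁ = [1361×0.92/(4×5.67×10⁻⁸×0.730²)]^(1/4) = 319.04 K.
T₂ = [1361×0.49/(4×5.67×10⁻⁸×1.50²)]^(1/4) = 190.13 K.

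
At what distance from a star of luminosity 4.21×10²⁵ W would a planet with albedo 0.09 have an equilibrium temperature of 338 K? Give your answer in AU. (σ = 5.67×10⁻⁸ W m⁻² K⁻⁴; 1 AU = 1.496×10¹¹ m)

From T_eq⁴ = L(1−A)/(16πσd²): d = √[L(1−A)/(16πσT_eq⁴)].
d = √[4.21×10²⁵ × 0.91 / (16π × 5.67×10⁻⁸ × (338)⁴)] = 3.21×10¹⁰ m = 0.215 AU.

d ≈ 0.215 AU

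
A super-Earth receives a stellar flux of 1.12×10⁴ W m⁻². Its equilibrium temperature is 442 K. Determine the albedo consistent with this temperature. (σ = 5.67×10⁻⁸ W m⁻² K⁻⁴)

A ≈ 0.23

From T_eq⁴ = S(1−A)/(4σ): 1−A = 4σT_eq⁴/S.
1−A = 4 × 5.67×10⁻⁸ × (442)⁴ / 1.12×10⁴ = 0.773.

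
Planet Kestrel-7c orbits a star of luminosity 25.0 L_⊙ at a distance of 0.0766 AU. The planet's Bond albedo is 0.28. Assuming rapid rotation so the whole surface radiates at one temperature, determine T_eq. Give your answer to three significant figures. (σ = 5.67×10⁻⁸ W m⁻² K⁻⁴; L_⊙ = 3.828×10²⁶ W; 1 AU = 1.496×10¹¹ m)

T_eq ≈ 2070 K

d = 0.0766 AU = 1.15×10¹⁰ m.
L = 25.0 × 3.828×10²⁶ = 9.57×10²⁷ W.
Flux: S = L/(4πd²) = 9.57×10²⁷/(4π×(1.15×10¹⁰)²) = 5.80×10⁶ W m⁻².
Energy balance: absorbed = emitted ⇒ πR²·S(1−A) = 4πR²·σT_eq⁴, so T_eq⁴ = S(1−A)/(4σ).
T_eq = [5.80×10⁶ × 0.72 / (4 × 5.67×10⁻⁸)]^(1/4) = (1.84×10¹³)^(1/4) = 2070 K.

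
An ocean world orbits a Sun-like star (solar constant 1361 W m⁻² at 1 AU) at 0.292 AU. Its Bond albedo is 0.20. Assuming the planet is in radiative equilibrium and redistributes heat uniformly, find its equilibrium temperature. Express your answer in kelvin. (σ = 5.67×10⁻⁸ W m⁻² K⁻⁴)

T_eq ≈ 487 K

Flux at 0.292 AU: S = 1361/0.292² = 1.60×10⁴ W m⁻².
Energy balance: absorbed = emitted ⇒ πR²·S(1−A) = 4πR²·σT_eq⁴, so T_eq⁴ = S(1−A)/(4σ).
T_eq = [1.60×10⁴ × 0.80 / (4 × 5.67×10⁻⁸)]^(1/4) = (5.63×10¹⁰)^(1/4) = 487 K.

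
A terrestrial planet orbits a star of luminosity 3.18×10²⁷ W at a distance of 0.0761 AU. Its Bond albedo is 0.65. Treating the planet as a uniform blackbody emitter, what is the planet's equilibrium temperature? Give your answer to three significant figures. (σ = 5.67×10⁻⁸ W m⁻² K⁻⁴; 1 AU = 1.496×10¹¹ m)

T_eq ≈ 1320 K

d = 0.0761 AU = 1.14×10¹⁰ m.
Flux: S = L/(4πd²) = 3.18×10²⁷/(4π×(1.14×10¹⁰)²) = 1.95×10⁶ W m⁻².
Energy balance: absorbed = emitted ⇒ πR²·S(1−A) = 4πR²·σT_eq⁴, so T_eq⁴ = S(1−A)/(4σ).
T_eq = [1.95×10⁶ × 0.35 / (4 × 5.67×10⁻⁸)]^(1/4) = (3.01×10¹²)^(1/4) = 1320 K.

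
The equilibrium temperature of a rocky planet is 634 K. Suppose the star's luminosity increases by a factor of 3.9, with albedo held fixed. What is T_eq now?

T_eq ≈ 891 K

T_eq ∝ L^(1/4) · d^(−1/2).
T′ = 634 × 3.9^(1/4) = 891 K.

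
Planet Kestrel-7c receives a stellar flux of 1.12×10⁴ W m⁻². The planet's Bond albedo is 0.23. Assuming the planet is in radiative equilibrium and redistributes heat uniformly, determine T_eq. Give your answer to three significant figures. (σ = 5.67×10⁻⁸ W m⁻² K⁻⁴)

Energy balance: absorbed = emitted ⇒ πR²·S(1−A) = 4πR²·σT_eq⁴, so T_eq⁴ = S(1−A)/(4σ).
T_eq = [1.12×10⁴ × 0.77 / (4 × 5.67×10⁻⁸)]^(1/4) = (3.80×10¹⁰)^(1/4) = 442 K.

T_eq ≈ 442 K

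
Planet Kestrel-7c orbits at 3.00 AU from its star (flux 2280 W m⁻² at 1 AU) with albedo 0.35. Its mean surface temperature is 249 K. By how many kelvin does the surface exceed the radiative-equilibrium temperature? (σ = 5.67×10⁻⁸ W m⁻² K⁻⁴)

ΔT ≈ 84.9 K

S = 2280/3.00² = 253.3 W m⁻².
T_eq = [S(1−A)/(4σ)]^(1/4) = [253.3×0.65/(4×5.67×10⁻⁸)]^(1/4) = 164.1 K.
ΔT = T_surf − T_eq = 249 − 164.1.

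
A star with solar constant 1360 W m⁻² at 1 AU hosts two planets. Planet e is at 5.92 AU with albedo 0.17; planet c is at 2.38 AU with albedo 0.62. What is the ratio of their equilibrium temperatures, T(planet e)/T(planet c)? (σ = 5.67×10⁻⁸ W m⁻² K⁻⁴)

T_eq = [S₀(1−A)/(4σd²)]^(1/4), so T ∝ (1−A)^(1/4) / √d.
T₁ = [1360×0.83/(4×5.67×10⁻⁸×5.92²)]^(1/4) = 109.16 K.
T₂ = [1360×0.38/(4×5.67×10⁻⁸×2.38²)]^(1/4) = 141.62 K.

T₁/T₂ ≈ 0.771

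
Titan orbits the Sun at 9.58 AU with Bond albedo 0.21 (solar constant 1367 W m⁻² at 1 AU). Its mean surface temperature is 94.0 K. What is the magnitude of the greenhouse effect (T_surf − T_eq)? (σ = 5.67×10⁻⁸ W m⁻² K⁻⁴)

ΔT ≈ 9.1 K

S = 1367/9.58² = 14.89 W m⁻².
T_eq = [S(1−A)/(4σ)]^(1/4) = [14.89×0.79/(4×5.67×10⁻⁸)]^(1/4) = 84.9 K.
ΔT = T_surf − T_eq = 94 − 84.9.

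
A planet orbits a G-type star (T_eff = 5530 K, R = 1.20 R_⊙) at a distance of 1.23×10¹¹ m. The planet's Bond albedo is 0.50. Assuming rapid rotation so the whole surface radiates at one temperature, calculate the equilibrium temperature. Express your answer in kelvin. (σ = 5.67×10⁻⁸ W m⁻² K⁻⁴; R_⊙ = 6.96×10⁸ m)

T_eq ≈ 271 K

R_⋆ = 1.20 × 6.96×10⁸ = 8.35×10⁸ m.
L = 4πR_⋆²σT_⋆⁴ = 4π(8.35×10⁸)² × 5.67×10⁻⁸ × (5530)⁴ = 4.65×10²⁶ W.
S = L/(4πd²) = 2440 W m⁻².
Energy balance: absorbed = emitted ⇒ πR²·S(1−A) = 4πR²·σT_eq⁴, so T_eq⁴ = S(1−A)/(4σ).
T_eq = [2440 × 0.50 / (4 × 5.67×10⁻⁸)]^(1/4) = (5.39×10⁹)^(1/4) = 271 K.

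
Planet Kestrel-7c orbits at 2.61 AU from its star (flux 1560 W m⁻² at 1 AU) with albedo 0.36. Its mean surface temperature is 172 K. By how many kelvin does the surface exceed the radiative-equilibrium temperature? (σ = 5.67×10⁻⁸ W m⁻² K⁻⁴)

ΔT ≈ 12.6 K

S = 1560/2.61² = 229.0 W m⁻².
T_eq = [S(1−A)/(4σ)]^(1/4) = [229.0×0.64/(4×5.67×10⁻⁸)]^(1/4) = 159.4 K.
ΔT = T_surf − T_eq = 172 − 159.4.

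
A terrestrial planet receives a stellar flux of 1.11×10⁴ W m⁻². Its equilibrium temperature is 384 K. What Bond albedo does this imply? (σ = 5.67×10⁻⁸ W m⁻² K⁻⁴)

From T_eq⁴ = S(1−A)/(4σ): 1−A = 4σT_eq⁴/S.
1−A = 4 × 5.67×10⁻⁸ × (384)⁴ / 1.11×10⁴ = 0.444.

A ≈ 0.56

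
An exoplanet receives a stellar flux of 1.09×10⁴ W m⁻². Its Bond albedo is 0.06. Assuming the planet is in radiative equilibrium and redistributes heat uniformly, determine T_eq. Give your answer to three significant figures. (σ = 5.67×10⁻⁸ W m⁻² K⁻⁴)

T_eq ≈ 461 K

Energy balance: absorbed = emitted ⇒ πR²·S(1−A) = 4πR²·σT_eq⁴, so T_eq⁴ = S(1−A)/(4σ).
T_eq = [1.09×10⁴ × 0.94 / (4 × 5.67×10⁻⁸)]^(1/4) = (4.52×10¹⁰)^(1/4) = 461 K.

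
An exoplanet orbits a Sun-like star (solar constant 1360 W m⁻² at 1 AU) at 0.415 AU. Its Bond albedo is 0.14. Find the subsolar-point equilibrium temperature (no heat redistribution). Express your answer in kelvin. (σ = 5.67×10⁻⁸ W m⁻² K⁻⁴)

T_ss ≈ 588 K

Flux at 0.415 AU: S = 1360/0.415² = 7900 W m⁻².
At the subsolar point the surface absorbs S(1−A) and emits σT⁴ per unit area — no factor of 4, since only the local patch is in balance.
T = [7900 × 0.86 / 5.67×10⁻⁸]^(1/4) = (1.20×10¹¹)^(1/4) = 588 K.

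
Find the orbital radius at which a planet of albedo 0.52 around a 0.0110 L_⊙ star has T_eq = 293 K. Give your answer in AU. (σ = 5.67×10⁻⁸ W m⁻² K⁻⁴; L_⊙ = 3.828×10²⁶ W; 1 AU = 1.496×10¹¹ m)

L = 0.0110 × 3.828×10²⁶ = 4.21×10²⁴ W.
From T_eq⁴ = L(1−A)/(16πσd²): d = √[L(1−A)/(16πσT_eq⁴)].
d = √[4.21×10²⁴ × 0.48 / (16π × 5.67×10⁻⁸ × (293)⁴)] = 9.81×10⁹ m = 0.0656 AU.

d ≈ 0.0656 AU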